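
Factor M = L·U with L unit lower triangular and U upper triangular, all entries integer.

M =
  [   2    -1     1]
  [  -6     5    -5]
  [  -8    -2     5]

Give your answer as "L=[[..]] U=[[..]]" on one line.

  row1 -= -3·row0 → [0,2,-2]
  row2 -= -4·row0 → [0,-6,9]
  row2 -= -3·row1 → [0,0,3]

L=[[1,0,0],[-3,1,0],[-4,-3,1]] U=[[2,-1,1],[0,2,-2],[0,0,3]]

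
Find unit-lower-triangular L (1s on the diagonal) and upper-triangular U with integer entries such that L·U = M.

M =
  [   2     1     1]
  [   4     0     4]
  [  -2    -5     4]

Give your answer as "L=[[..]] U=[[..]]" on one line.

  row1 -= 2·row0 → [0,-2,2]
  row2 -= -1·row0 → [0,-4,5]
  row2 -= 2·row1 → [0,0,1]

L=[[1,0,0],[2,1,0],[-1,2,1]] U=[[2,1,1],[0,-2,2],[0,0,1]]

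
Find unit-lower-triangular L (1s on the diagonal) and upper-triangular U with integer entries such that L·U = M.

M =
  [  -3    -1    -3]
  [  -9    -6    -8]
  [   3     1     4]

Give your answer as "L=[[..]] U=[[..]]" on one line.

  row1 -= 3·row0 → [0,-3,1]
  row2 -= -1·row0 → [0,0,1]
  row2 -= 0·row1 → [0,0,1]

L=[[1,0,0],[3,1,0],[-1,0,1]] U=[[-3,-1,-3],[0,-3,1],[0,0,1]]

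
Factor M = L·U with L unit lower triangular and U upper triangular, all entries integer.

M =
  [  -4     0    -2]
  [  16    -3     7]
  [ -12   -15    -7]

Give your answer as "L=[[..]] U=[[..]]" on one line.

  r1 -= -4·r0 → [0,-3,-1]
  r2 -= 3·r0 → [0,-15,-1]
  r2 -= 5·r1 → [0,0,4]

L=[[1,0,0],[-4,1,0],[3,5,1]] U=[[-4,0,-2],[0,-3,-1],[0,0,4]]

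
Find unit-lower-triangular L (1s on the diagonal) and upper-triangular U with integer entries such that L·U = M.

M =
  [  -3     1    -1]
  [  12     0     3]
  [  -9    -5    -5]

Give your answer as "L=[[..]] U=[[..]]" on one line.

  row1 -= -4·row0 → [0,4,-1]
  row2 -= 3·row0 → [0,-8,-2]
  row2 -= -2·row1 → [0,0,-4]

L=[[1,0,0],[-4,1,0],[3,-2,1]] U=[[-3,1,-1],[0,4,-1],[0,0,-4]]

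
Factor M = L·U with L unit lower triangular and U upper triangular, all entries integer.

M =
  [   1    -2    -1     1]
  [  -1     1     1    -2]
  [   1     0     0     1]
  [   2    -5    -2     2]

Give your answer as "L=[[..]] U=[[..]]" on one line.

L=[[1,0,0,0],[-1,1,0,0],[1,-2,1,0],[2,1,0,1]] U=[[1,-2,-1,1],[0,-1,0,-1],[0,0,1,-2],[0,0,0,1]]

  r1 -= -1·r0 → [0,-1,0,-1]
  r2 -= 1·r0 → [0,2,1,0]
  r3 -= 2·r0 → [0,-1,0,0]
  r2 -= -2·r1 → [0,0,1,-2]
  r3 -= 1·r1 → [0,0,0,1]
  r3 -= 0·r2 → [0,0,0,1]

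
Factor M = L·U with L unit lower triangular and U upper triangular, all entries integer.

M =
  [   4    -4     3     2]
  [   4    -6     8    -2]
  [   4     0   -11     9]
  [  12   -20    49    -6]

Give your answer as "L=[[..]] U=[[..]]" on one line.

  row1 -= 1·row0 → [0,-2,5,-4]
  row2 -= 1·row0 → [0,4,-14,7]
  row3 -= 3·row0 → [0,-8,40,-12]
  row2 -= -2·row1 → [0,0,-4,-1]
  row3 -= 4·row1 → [0,0,20,4]
  row3 -= -5·row2 → [0,0,0,-1]

L=[[1,0,0,0],[1,1,0,0],[1,-2,1,0],[3,4,-5,1]] U=[[4,-4,3,2],[0,-2,5,-4],[0,0,-4,-1],[0,0,0,-1]]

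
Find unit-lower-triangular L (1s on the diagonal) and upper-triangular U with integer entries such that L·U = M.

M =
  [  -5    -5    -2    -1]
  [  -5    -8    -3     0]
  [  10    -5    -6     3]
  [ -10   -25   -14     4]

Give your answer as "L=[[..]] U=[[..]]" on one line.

  r1 -= 1·r0 → [0,-3,-1,1]
  r2 -= -2·r0 → [0,-15,-10,1]
  r3 -= 2·r0 → [0,-15,-10,6]
  r2 -= 5·r1 → [0,0,-5,-4]
  r3 -= 5·r1 → [0,0,-5,1]
  r3 -= 1·r2 → [0,0,0,5]

L=[[1,0,0,0],[1,1,0,0],[-2,5,1,0],[2,5,1,1]] U=[[-5,-5,-2,-1],[0,-3,-1,1],[0,0,-5,-4],[0,0,0,5]]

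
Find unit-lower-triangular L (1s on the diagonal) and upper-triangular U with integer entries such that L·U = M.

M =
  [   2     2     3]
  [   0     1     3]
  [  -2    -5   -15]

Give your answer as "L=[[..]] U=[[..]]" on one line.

  row1 -= 0·row0 → [0,1,3]
  row2 -= -1·row0 → [0,-3,-12]
  row2 -= -3·row1 → [0,0,-3]

L=[[1,0,0],[0,1,0],[-1,-3,1]] U=[[2,2,3],[0,1,3],[0,0,-3]]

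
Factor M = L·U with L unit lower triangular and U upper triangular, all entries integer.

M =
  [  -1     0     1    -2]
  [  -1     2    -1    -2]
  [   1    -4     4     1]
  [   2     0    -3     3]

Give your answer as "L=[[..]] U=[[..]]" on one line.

  r1 -= 1·r0 → [0,2,-2,0]
  r2 -= -1·r0 → [0,-4,5,-1]
  r3 -= -2·r0 → [0,0,-1,-1]
  r2 -= -2·r1 → [0,0,1,-1]
  r3 -= 0·r1 → [0,0,-1,-1]
  r3 -= -1·r2 → [0,0,0,-2]

L=[[1,0,0,0],[1,1,0,0],[-1,-2,1,0],[-2,0,-1,1]] U=[[-1,0,1,-2],[0,2,-2,0],[0,0,1,-1],[0,0,0,-2]]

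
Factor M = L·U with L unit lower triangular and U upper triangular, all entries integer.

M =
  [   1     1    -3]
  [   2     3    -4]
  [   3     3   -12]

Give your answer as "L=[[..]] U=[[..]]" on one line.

  row1 -= 2·row0 → [0,1,2]
  row2 -= 3·row0 → [0,0,-3]
  row2 -= 0·row1 → [0,0,-3]

L=[[1,0,0],[2,1,0],[3,0,1]] U=[[1,1,-3],[0,1,2],[0,0,-3]]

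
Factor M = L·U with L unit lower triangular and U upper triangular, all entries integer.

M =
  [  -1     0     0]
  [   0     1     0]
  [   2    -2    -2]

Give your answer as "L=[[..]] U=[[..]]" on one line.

  row1 -= 0·row0 → [0,1,0]
  row2 -= -2·row0 → [0,-2,-2]
  row2 -= -2·row1 → [0,0,-2]

L=[[1,0,0],[0,1,0],[-2,-2,1]] U=[[-1,0,0],[0,1,0],[0,0,-2]]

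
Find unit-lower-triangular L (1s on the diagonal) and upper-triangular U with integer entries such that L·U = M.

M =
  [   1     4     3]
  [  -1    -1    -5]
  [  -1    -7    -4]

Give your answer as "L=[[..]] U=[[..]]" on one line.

L=[[1,0,0],[-1,1,0],[-1,-1,1]] U=[[1,4,3],[0,3,-2],[0,0,-3]]

  row1 -= -1·row0 → [0,3,-2]
  row2 -= -1·row0 → [0,-3,-1]
  row2 -= -1·row1 → [0,0,-3]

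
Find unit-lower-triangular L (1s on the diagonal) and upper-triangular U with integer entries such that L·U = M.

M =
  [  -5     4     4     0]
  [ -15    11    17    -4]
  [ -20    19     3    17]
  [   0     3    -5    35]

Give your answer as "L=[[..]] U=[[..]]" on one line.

  row1 -= 3·row0 → [0,-1,5,-4]
  row2 -= 4·row0 → [0,3,-13,17]
  row3 -= 0·row0 → [0,3,-5,35]
  row2 -= -3·row1 → [0,0,2,5]
  row3 -= -3·row1 → [0,0,10,23]
  row3 -= 5·row2 → [0,0,0,-2]

L=[[1,0,0,0],[3,1,0,0],[4,-3,1,0],[0,-3,5,1]] U=[[-5,4,4,0],[0,-1,5,-4],[0,0,2,5],[0,0,0,-2]]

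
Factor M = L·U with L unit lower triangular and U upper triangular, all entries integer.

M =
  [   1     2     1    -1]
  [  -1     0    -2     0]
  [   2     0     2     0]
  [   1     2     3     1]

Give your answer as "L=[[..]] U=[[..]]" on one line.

  R1 -= -1·R0 → [0,2,-1,-1]
  R2 -= 2·R0 → [0,-4,0,2]
  R3 -= 1·R0 → [0,0,2,2]
  R2 -= -2·R1 → [0,0,-2,0]
  R3 -= 0·R1 → [0,0,2,2]
  R3 -= -1·R2 → [0,0,0,2]

L=[[1,0,0,0],[-1,1,0,0],[2,-2,1,0],[1,0,-1,1]] U=[[1,2,1,-1],[0,2,-1,-1],[0,0,-2,0],[0,0,0,2]]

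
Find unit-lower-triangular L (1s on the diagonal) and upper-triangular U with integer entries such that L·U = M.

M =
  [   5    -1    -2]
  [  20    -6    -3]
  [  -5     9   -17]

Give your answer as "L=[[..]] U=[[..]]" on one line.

L=[[1,0,0],[4,1,0],[-1,-4,1]] U=[[5,-1,-2],[0,-2,5],[0,0,1]]

  row1 -= 4·row0 → [0,-2,5]
  row2 -= -1·row0 → [0,8,-19]
  row2 -= -4·row1 → [0,0,1]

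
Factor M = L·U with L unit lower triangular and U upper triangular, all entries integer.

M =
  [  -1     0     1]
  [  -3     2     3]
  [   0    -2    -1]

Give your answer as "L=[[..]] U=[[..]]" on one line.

  row1 -= 3·row0 → [0,2,0]
  row2 -= 0·row0 → [0,-2,-1]
  row2 -= -1·row1 → [0,0,-1]

L=[[1,0,0],[3,1,0],[0,-1,1]] U=[[-1,0,1],[0,2,0],[0,0,-1]]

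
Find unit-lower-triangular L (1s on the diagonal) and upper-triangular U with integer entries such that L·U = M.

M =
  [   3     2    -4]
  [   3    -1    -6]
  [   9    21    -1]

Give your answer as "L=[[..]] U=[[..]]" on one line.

  R1 -= 1·R0 → [0,-3,-2]
  R2 -= 3·R0 → [0,15,11]
  R2 -= -5·R1 → [0,0,1]

L=[[1,0,0],[1,1,0],[3,-5,1]] U=[[3,2,-4],[0,-3,-2],[0,0,1]]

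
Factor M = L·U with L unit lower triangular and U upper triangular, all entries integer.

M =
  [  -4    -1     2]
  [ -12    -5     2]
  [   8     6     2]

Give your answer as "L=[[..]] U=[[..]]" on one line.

L=[[1,0,0],[3,1,0],[-2,-2,1]] U=[[-4,-1,2],[0,-2,-4],[0,0,-2]]

  R1 -= 3·R0 → [0,-2,-4]
  R2 -= -2·R0 → [0,4,6]
  R2 -= -2·R1 → [0,0,-2]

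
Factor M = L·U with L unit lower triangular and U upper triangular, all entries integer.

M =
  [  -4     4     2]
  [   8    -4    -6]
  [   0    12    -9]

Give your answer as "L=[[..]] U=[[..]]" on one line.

  R1 -= -2·R0 → [0,4,-2]
  R2 -= 0·R0 → [0,12,-9]
  R2 -= 3·R1 → [0,0,-3]

L=[[1,0,0],[-2,1,0],[0,3,1]] U=[[-4,4,2],[0,4,-2],[0,0,-3]]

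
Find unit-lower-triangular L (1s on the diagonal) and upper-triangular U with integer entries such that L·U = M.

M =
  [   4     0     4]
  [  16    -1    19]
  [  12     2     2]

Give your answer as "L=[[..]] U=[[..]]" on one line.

L=[[1,0,0],[4,1,0],[3,-2,1]] U=[[4,0,4],[0,-1,3],[0,0,-4]]

  row1 -= 4·row0 → [0,-1,3]
  row2 -= 3·row0 → [0,2,-10]
  row2 -= -2·row1 → [0,0,-4]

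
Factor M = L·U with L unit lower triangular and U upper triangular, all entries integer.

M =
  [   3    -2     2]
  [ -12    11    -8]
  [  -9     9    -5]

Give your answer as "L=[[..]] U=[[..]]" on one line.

  row1 -= -4·row0 → [0,3,0]
  row2 -= -3·row0 → [0,3,1]
  row2 -= 1·row1 → [0,0,1]

L=[[1,0,0],[-4,1,0],[-3,1,1]] U=[[3,-2,2],[0,3,0],[0,0,1]]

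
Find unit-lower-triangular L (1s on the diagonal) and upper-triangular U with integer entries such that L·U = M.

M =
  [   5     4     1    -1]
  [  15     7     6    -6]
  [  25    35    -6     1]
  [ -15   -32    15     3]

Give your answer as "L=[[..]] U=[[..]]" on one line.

  row1 -= 3·row0 → [0,-5,3,-3]
  row2 -= 5·row0 → [0,15,-11,6]
  row3 -= -3·row0 → [0,-20,18,0]
  row2 -= -3·row1 → [0,0,-2,-3]
  row3 -= 4·row1 → [0,0,6,12]
  row3 -= -3·row2 → [0,0,0,3]

L=[[1,0,0,0],[3,1,0,0],[5,-3,1,0],[-3,4,-3,1]] U=[[5,4,1,-1],[0,-5,3,-3],[0,0,-2,-3],[0,0,0,3]]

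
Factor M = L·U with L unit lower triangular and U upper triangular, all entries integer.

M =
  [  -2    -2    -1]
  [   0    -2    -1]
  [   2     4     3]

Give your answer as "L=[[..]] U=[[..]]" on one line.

  row1 -= 0·row0 → [0,-2,-1]
  row2 -= -1·row0 → [0,2,2]
  row2 -= -1·row1 → [0,0,1]

L=[[1,0,0],[0,1,0],[-1,-1,1]] U=[[-2,-2,-1],[0,-2,-1],[0,0,1]]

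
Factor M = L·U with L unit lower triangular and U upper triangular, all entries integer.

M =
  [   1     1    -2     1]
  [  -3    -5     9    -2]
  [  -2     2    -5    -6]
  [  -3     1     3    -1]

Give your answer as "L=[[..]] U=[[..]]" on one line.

  R1 -= -3·R0 → [0,-2,3,1]
  R2 -= -2·R0 → [0,4,-9,-4]
  R3 -= -3·R0 → [0,4,-3,2]
  R2 -= -2·R1 → [0,0,-3,-2]
  R3 -= -2·R1 → [0,0,3,4]
  R3 -= -1·R2 → [0,0,0,2]

L=[[1,0,0,0],[-3,1,0,0],[-2,-2,1,0],[-3,-2,-1,1]] U=[[1,1,-2,1],[0,-2,3,1],[0,0,-3,-2],[0,0,0,2]]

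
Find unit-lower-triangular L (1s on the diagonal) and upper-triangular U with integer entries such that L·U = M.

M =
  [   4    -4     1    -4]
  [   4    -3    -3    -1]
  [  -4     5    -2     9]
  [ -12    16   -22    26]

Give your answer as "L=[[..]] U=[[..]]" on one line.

L=[[1,0,0,0],[1,1,0,0],[-1,1,1,0],[-3,4,-1,1]] U=[[4,-4,1,-4],[0,1,-4,3],[0,0,3,2],[0,0,0,4]]

  row1 -= 1·row0 → [0,1,-4,3]
  row2 -= -1·row0 → [0,1,-1,5]
  row3 -= -3·row0 → [0,4,-19,14]
  row2 -= 1·row1 → [0,0,3,2]
  row3 -= 4·row1 → [0,0,-3,2]
  row3 -= -1·row2 → [0,0,0,4]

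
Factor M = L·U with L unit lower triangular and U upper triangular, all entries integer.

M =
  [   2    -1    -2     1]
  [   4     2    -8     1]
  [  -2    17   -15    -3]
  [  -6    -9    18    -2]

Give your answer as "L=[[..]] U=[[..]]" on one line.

  R1 -= 2·R0 → [0,4,-4,-1]
  R2 -= -1·R0 → [0,16,-17,-2]
  R3 -= -3·R0 → [0,-12,12,1]
  R2 -= 4·R1 → [0,0,-1,2]
  R3 -= -3·R1 → [0,0,0,-2]
  R3 -= 0·R2 → [0,0,0,-2]

L=[[1,0,0,0],[2,1,0,0],[-1,4,1,0],[-3,-3,0,1]] U=[[2,-1,-2,1],[0,4,-4,-1],[0,0,-1,2],[0,0,0,-2]]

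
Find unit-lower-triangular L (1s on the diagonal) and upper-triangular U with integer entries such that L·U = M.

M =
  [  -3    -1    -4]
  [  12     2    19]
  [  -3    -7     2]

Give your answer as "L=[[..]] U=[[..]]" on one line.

L=[[1,0,0],[-4,1,0],[1,3,1]] U=[[-3,-1,-4],[0,-2,3],[0,0,-3]]

  R1 -= -4·R0 → [0,-2,3]
  R2 -= 1·R0 → [0,-6,6]
  R2 -= 3·R1 → [0,0,-3]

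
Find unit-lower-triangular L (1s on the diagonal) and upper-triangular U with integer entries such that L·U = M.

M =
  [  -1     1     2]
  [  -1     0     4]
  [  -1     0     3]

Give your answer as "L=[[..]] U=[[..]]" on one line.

  R1 -= 1·R0 → [0,-1,2]
  R2 -= 1·R0 → [0,-1,1]
  R2 -= 1·R1 → [0,0,-1]

L=[[1,0,0],[1,1,0],[1,1,1]] U=[[-1,1,2],[0,-1,2],[0,0,-1]]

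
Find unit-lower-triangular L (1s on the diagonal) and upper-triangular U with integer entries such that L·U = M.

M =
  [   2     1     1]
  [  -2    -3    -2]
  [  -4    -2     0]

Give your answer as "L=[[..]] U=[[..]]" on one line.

L=[[1,0,0],[-1,1,0],[-2,0,1]] U=[[2,1,1],[0,-2,-1],[0,0,2]]

  r1 -= -1·r0 → [0,-2,-1]
  r2 -= -2·r0 → [0,0,2]
  r2 -= 0·r1 → [0,0,2]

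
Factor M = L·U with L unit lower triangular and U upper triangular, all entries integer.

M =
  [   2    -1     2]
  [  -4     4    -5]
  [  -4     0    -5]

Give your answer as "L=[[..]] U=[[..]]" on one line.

  R1 -= -2·R0 → [0,2,-1]
  R2 -= -2·R0 → [0,-2,-1]
  R2 -= -1·R1 → [0,0,-2]

L=[[1,0,0],[-2,1,0],[-2,-1,1]] U=[[2,-1,2],[0,2,-1],[0,0,-2]]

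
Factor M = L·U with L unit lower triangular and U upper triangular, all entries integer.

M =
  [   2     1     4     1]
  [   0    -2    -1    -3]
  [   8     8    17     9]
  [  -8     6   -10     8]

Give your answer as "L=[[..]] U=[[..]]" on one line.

L=[[1,0,0,0],[0,1,0,0],[4,-2,1,0],[-4,-5,-1,1]] U=[[2,1,4,1],[0,-2,-1,-3],[0,0,-1,-1],[0,0,0,-4]]

  row1 -= 0·row0 → [0,-2,-1,-3]
  row2 -= 4·row0 → [0,4,1,5]
  row3 -= -4·row0 → [0,10,6,12]
  row2 -= -2·row1 → [0,0,-1,-1]
  row3 -= -5·row1 → [0,0,1,-3]
  row3 -= -1·row2 → [0,0,0,-4]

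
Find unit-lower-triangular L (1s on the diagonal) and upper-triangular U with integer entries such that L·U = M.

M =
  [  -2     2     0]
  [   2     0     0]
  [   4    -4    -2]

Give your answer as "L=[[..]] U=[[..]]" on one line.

L=[[1,0,0],[-1,1,0],[-2,0,1]] U=[[-2,2,0],[0,2,0],[0,0,-2]]

  R1 -= -1·R0 → [0,2,0]
  R2 -= -2·R0 → [0,0,-2]
  R2 -= 0·R1 → [0,0,-2]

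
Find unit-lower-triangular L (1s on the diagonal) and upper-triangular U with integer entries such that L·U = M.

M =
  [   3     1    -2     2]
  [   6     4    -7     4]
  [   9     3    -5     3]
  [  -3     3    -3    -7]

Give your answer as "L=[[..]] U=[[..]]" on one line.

L=[[1,0,0,0],[2,1,0,0],[3,0,1,0],[-1,2,1,1]] U=[[3,1,-2,2],[0,2,-3,0],[0,0,1,-3],[0,0,0,-2]]

  r1 -= 2·r0 → [0,2,-3,0]
  r2 -= 3·r0 → [0,0,1,-3]
  r3 -= -1·r0 → [0,4,-5,-5]
  r2 -= 0·r1 → [0,0,1,-3]
  r3 -= 2·r1 → [0,0,1,-5]
  r3 -= 1·r2 → [0,0,0,-2]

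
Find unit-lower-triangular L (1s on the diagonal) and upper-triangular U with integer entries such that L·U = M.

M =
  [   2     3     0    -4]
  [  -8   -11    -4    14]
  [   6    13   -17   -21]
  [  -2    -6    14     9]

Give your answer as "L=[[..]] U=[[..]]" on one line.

  r1 -= -4·r0 → [0,1,-4,-2]
  r2 -= 3·r0 → [0,4,-17,-9]
  r3 -= -1·r0 → [0,-3,14,5]
  r2 -= 4·r1 → [0,0,-1,-1]
  r3 -= -3·r1 → [0,0,2,-1]
  r3 -= -2·r2 → [0,0,0,-3]

L=[[1,0,0,0],[-4,1,0,0],[3,4,1,0],[-1,-3,-2,1]] U=[[2,3,0,-4],[0,1,-4,-2],[0,0,-1,-1],[0,0,0,-3]]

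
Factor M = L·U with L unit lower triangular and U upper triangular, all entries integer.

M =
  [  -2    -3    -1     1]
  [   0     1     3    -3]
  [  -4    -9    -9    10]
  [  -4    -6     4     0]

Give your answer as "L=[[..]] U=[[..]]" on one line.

L=[[1,0,0,0],[0,1,0,0],[2,-3,1,0],[2,0,3,1]] U=[[-2,-3,-1,1],[0,1,3,-3],[0,0,2,-1],[0,0,0,1]]

  r1 -= 0·r0 → [0,1,3,-3]
  r2 -= 2·r0 → [0,-3,-7,8]
  r3 -= 2·r0 → [0,0,6,-2]
  r2 -= -3·r1 → [0,0,2,-1]
  r3 -= 0·r1 → [0,0,6,-2]
  r3 -= 3·r2 → [0,0,0,1]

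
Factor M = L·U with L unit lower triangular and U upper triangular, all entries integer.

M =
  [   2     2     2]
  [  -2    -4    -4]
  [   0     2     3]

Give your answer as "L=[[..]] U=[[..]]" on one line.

L=[[1,0,0],[-1,1,0],[0,-1,1]] U=[[2,2,2],[0,-2,-2],[0,0,1]]

  r1 -= -1·r0 → [0,-2,-2]
  r2 -= 0·r0 → [0,2,3]
  r2 -= -1·r1 → [0,0,1]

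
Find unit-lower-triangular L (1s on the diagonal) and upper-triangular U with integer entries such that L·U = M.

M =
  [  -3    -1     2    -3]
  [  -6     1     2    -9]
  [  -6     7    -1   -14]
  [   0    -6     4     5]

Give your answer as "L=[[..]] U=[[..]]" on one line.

L=[[1,0,0,0],[2,1,0,0],[2,3,1,0],[0,-2,0,1]] U=[[-3,-1,2,-3],[0,3,-2,-3],[0,0,1,1],[0,0,0,-1]]

  R1 -= 2·R0 → [0,3,-2,-3]
  R2 -= 2·R0 → [0,9,-5,-8]
  R3 -= 0·R0 → [0,-6,4,5]
  R2 -= 3·R1 → [0,0,1,1]
  R3 -= -2·R1 → [0,0,0,-1]
  R3 -= 0·R2 → [0,0,0,-1]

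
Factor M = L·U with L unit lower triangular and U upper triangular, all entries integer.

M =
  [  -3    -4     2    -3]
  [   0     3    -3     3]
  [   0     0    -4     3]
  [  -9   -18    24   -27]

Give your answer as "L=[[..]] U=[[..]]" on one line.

  row1 -= 0·row0 → [0,3,-3,3]
  row2 -= 0·row0 → [0,0,-4,3]
  row3 -= 3·row0 → [0,-6,18,-18]
  row2 -= 0·row1 → [0,0,-4,3]
  row3 -= -2·row1 → [0,0,12,-12]
  row3 -= -3·row2 → [0,0,0,-3]

L=[[1,0,0,0],[0,1,0,0],[0,0,1,0],[3,-2,-3,1]] U=[[-3,-4,2,-3],[0,3,-3,3],[0,0,-4,3],[0,0,0,-3]]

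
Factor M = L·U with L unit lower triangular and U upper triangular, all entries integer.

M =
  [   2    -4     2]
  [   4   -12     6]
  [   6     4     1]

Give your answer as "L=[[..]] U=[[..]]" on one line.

  r1 -= 2·r0 → [0,-4,2]
  r2 -= 3·r0 → [0,16,-5]
  r2 -= -4·r1 → [0,0,3]

L=[[1,0,0],[2,1,0],[3,-4,1]] U=[[2,-4,2],[0,-4,2],[0,0,3]]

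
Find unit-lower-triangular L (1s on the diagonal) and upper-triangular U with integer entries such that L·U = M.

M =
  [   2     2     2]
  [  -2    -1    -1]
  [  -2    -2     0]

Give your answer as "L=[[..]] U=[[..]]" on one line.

  R1 -= -1·R0 → [0,1,1]
  R2 -= -1·R0 → [0,0,2]
  R2 -= 0·R1 → [0,0,2]

L=[[1,0,0],[-1,1,0],[-1,0,1]] U=[[2,2,2],[0,1,1],[0,0,2]]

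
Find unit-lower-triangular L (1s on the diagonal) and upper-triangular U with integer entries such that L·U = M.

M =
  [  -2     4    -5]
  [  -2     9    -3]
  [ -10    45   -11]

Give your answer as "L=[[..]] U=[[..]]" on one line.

L=[[1,0,0],[1,1,0],[5,5,1]] U=[[-2,4,-5],[0,5,2],[0,0,4]]

  r1 -= 1·r0 → [0,5,2]
  r2 -= 5·r0 → [0,25,14]
  r2 -= 5·r1 → [0,0,4]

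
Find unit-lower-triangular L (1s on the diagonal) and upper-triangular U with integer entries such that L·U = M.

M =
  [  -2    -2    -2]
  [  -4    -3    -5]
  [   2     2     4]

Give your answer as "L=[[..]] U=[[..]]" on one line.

  R1 -= 2·R0 → [0,1,-1]
  R2 -= -1·R0 → [0,0,2]
  R2 -= 0·R1 → [0,0,2]

L=[[1,0,0],[2,1,0],[-1,0,1]] U=[[-2,-2,-2],[0,1,-1],[0,0,2]]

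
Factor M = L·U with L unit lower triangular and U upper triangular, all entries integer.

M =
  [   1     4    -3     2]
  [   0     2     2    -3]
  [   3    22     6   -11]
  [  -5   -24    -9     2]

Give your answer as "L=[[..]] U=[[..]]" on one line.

  r1 -= 0·r0 → [0,2,2,-3]
  r2 -= 3·r0 → [0,10,15,-17]
  r3 -= -5·r0 → [0,-4,-24,12]
  r2 -= 5·r1 → [0,0,5,-2]
  r3 -= -2·r1 → [0,0,-20,6]
  r3 -= -4·r2 → [0,0,0,-2]

L=[[1,0,0,0],[0,1,0,0],[3,5,1,0],[-5,-2,-4,1]] U=[[1,4,-3,2],[0,2,2,-3],[0,0,5,-2],[0,0,0,-2]]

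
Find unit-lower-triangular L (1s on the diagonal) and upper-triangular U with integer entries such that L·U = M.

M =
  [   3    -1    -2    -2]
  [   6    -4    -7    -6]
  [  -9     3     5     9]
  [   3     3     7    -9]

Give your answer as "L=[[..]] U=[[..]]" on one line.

  R1 -= 2·R0 → [0,-2,-3,-2]
  R2 -= -3·R0 → [0,0,-1,3]
  R3 -= 1·R0 → [0,4,9,-7]
  R2 -= 0·R1 → [0,0,-1,3]
  R3 -= -2·R1 → [0,0,3,-11]
  R3 -= -3·R2 → [0,0,0,-2]

L=[[1,0,0,0],[2,1,0,0],[-3,0,1,0],[1,-2,-3,1]] U=[[3,-1,-2,-2],[0,-2,-3,-2],[0,0,-1,3],[0,0,0,-2]]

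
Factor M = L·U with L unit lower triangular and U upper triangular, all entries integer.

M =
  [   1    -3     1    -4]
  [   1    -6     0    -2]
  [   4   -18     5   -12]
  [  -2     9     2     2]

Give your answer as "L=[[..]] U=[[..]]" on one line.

L=[[1,0,0,0],[1,1,0,0],[4,2,1,0],[-2,-1,1,1]] U=[[1,-3,1,-4],[0,-3,-1,2],[0,0,3,0],[0,0,0,-4]]

  r1 -= 1·r0 → [0,-3,-1,2]
  r2 -= 4·r0 → [0,-6,1,4]
  r3 -= -2·r0 → [0,3,4,-6]
  r2 -= 2·r1 → [0,0,3,0]
  r3 -= -1·r1 → [0,0,3,-4]
  r3 -= 1·r2 → [0,0,0,-4]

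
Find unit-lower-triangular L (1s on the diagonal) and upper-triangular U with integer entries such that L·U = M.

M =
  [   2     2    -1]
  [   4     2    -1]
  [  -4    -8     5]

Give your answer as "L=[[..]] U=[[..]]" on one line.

  R1 -= 2·R0 → [0,-2,1]
  R2 -= -2·R0 → [0,-4,3]
  R2 -= 2·R1 → [0,0,1]

L=[[1,0,0],[2,1,0],[-2,2,1]] U=[[2,2,-1],[0,-2,1],[0,0,1]]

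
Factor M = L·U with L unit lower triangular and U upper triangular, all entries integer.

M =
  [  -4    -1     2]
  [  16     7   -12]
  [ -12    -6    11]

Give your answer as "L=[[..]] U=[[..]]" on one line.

L=[[1,0,0],[-4,1,0],[3,-1,1]] U=[[-4,-1,2],[0,3,-4],[0,0,1]]

  r1 -= -4·r0 → [0,3,-4]
  r2 -= 3·r0 → [0,-3,5]
  r2 -= -1·r1 → [0,0,1]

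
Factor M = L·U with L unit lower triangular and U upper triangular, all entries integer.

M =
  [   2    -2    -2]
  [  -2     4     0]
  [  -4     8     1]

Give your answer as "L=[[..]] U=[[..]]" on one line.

  R1 -= -1·R0 → [0,2,-2]
  R2 -= -2·R0 → [0,4,-3]
  R2 -= 2·R1 → [0,0,1]

L=[[1,0,0],[-1,1,0],[-2,2,1]] U=[[2,-2,-2],[0,2,-2],[0,0,1]]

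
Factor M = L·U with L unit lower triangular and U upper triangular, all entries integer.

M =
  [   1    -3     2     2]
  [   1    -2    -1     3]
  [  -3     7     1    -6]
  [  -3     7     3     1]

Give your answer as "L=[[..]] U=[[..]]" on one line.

  r1 -= 1·r0 → [0,1,-3,1]
  r2 -= -3·r0 → [0,-2,7,0]
  r3 -= -3·r0 → [0,-2,9,7]
  r2 -= -2·r1 → [0,0,1,2]
  r3 -= -2·r1 → [0,0,3,9]
  r3 -= 3·r2 → [0,0,0,3]

L=[[1,0,0,0],[1,1,0,0],[-3,-2,1,0],[-3,-2,3,1]] U=[[1,-3,2,2],[0,1,-3,1],[0,0,1,2],[0,0,0,3]]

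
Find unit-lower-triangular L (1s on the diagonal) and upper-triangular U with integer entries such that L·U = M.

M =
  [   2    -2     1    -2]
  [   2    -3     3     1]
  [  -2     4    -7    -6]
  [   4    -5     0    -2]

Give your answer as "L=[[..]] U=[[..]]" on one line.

  row1 -= 1·row0 → [0,-1,2,3]
  row2 -= -1·row0 → [0,2,-6,-8]
  row3 -= 2·row0 → [0,-1,-2,2]
  row2 -= -2·row1 → [0,0,-2,-2]
  row3 -= 1·row1 → [0,0,-4,-1]
  row3 -= 2·row2 → [0,0,0,3]

L=[[1,0,0,0],[1,1,0,0],[-1,-2,1,0],[2,1,2,1]] U=[[2,-2,1,-2],[0,-1,2,3],[0,0,-2,-2],[0,0,0,3]]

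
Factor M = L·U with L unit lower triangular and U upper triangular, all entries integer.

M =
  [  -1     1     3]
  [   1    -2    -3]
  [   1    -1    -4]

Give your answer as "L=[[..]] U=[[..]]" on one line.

  row1 -= -1·row0 → [0,-1,0]
  row2 -= -1·row0 → [0,0,-1]
  row2 -= 0·row1 → [0,0,-1]

L=[[1,0,0],[-1,1,0],[-1,0,1]] U=[[-1,1,3],[0,-1,0],[0,0,-1]]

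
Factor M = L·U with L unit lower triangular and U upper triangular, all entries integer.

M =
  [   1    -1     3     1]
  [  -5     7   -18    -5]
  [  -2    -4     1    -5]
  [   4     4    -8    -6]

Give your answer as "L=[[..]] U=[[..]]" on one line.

  R1 -= -5·R0 → [0,2,-3,0]
  R2 -= -2·R0 → [0,-6,7,-3]
  R3 -= 4·R0 → [0,8,-20,-10]
  R2 -= -3·R1 → [0,0,-2,-3]
  R3 -= 4·R1 → [0,0,-8,-10]
  R3 -= 4·R2 → [0,0,0,2]

L=[[1,0,0,0],[-5,1,0,0],[-2,-3,1,0],[4,4,4,1]] U=[[1,-1,3,1],[0,2,-3,0],[0,0,-2,-3],[0,0,0,2]]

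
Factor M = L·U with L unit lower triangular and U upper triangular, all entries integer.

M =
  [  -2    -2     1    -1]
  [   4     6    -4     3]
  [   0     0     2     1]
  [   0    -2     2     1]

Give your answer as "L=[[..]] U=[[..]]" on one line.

L=[[1,0,0,0],[-2,1,0,0],[0,0,1,0],[0,-1,0,1]] U=[[-2,-2,1,-1],[0,2,-2,1],[0,0,2,1],[0,0,0,2]]

  r1 -= -2·r0 → [0,2,-2,1]
  r2 -= 0·r0 → [0,0,2,1]
  r3 -= 0·r0 → [0,-2,2,1]
  r2 -= 0·r1 → [0,0,2,1]
  r3 -= -1·r1 → [0,0,0,2]
  r3 -= 0·r2 → [0,0,0,2]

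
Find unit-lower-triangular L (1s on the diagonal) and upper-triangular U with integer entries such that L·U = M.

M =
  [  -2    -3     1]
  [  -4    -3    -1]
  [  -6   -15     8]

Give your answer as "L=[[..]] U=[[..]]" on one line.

  R1 -= 2·R0 → [0,3,-3]
  R2 -= 3·R0 → [0,-6,5]
  R2 -= -2·R1 → [0,0,-1]

L=[[1,0,0],[2,1,0],[3,-2,1]] U=[[-2,-3,1],[0,3,-3],[0,0,-1]]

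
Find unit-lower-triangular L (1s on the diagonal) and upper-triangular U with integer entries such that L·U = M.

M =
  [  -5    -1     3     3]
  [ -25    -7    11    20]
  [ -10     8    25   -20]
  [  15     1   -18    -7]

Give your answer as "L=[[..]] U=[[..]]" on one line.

L=[[1,0,0,0],[5,1,0,0],[2,-5,1,0],[-3,1,5,1]] U=[[-5,-1,3,3],[0,-2,-4,5],[0,0,-1,-1],[0,0,0,2]]

  R1 -= 5·R0 → [0,-2,-4,5]
  R2 -= 2·R0 → [0,10,19,-26]
  R3 -= -3·R0 → [0,-2,-9,2]
  R2 -= -5·R1 → [0,0,-1,-1]
  R3 -= 1·R1 → [0,0,-5,-3]
  R3 -= 5·R2 → [0,0,0,2]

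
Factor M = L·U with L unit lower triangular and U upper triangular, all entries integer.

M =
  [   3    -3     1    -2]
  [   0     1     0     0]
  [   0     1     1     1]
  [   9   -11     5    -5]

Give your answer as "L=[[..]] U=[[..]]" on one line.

L=[[1,0,0,0],[0,1,0,0],[0,1,1,0],[3,-2,2,1]] U=[[3,-3,1,-2],[0,1,0,0],[0,0,1,1],[0,0,0,-1]]

  r1 -= 0·r0 → [0,1,0,0]
  r2 -= 0·r0 → [0,1,1,1]
  r3 -= 3·r0 → [0,-2,2,1]
  r2 -= 1·r1 → [0,0,1,1]
  r3 -= -2·r1 → [0,0,2,1]
  r3 -= 2·r2 → [0,0,0,-1]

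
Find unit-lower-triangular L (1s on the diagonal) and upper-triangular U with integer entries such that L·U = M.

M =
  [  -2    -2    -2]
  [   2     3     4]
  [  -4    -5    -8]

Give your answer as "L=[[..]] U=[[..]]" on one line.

  row1 -= -1·row0 → [0,1,2]
  row2 -= 2·row0 → [0,-1,-4]
  row2 -= -1·row1 → [0,0,-2]

L=[[1,0,0],[-1,1,0],[2,-1,1]] U=[[-2,-2,-2],[0,1,2],[0,0,-2]]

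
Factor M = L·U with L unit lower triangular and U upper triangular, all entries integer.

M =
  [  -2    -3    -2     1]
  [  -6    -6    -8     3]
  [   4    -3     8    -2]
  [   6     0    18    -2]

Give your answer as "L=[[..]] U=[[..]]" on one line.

L=[[1,0,0,0],[3,1,0,0],[-2,-3,1,0],[-3,-3,-3,1]] U=[[-2,-3,-2,1],[0,3,-2,0],[0,0,-2,0],[0,0,0,1]]

  R1 -= 3·R0 → [0,3,-2,0]
  R2 -= -2·R0 → [0,-9,4,0]
  R3 -= -3·R0 → [0,-9,12,1]
  R2 -= -3·R1 → [0,0,-2,0]
  R3 -= -3·R1 → [0,0,6,1]
  R3 -= -3·R2 → [0,0,0,1]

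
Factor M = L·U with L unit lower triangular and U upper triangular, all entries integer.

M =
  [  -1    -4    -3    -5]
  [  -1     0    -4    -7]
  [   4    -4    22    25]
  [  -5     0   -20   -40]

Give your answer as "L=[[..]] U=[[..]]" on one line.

  r1 -= 1·r0 → [0,4,-1,-2]
  r2 -= -4·r0 → [0,-20,10,5]
  r3 -= 5·r0 → [0,20,-5,-15]
  r2 -= -5·r1 → [0,0,5,-5]
  r3 -= 5·r1 → [0,0,0,-5]
  r3 -= 0·r2 → [0,0,0,-5]

L=[[1,0,0,0],[1,1,0,0],[-4,-5,1,0],[5,5,0,1]] U=[[-1,-4,-3,-5],[0,4,-1,-2],[0,0,5,-5],[0,0,0,-5]]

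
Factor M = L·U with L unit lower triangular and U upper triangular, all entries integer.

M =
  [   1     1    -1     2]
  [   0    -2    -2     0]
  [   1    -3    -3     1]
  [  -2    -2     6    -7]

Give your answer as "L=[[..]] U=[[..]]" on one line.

L=[[1,0,0,0],[0,1,0,0],[1,2,1,0],[-2,0,2,1]] U=[[1,1,-1,2],[0,-2,-2,0],[0,0,2,-1],[0,0,0,-1]]

  R1 -= 0·R0 → [0,-2,-2,0]
  R2 -= 1·R0 → [0,-4,-2,-1]
  R3 -= -2·R0 → [0,0,4,-3]
  R2 -= 2·R1 → [0,0,2,-1]
  R3 -= 0·R1 → [0,0,4,-3]
  R3 -= 2·R2 → [0,0,0,-1]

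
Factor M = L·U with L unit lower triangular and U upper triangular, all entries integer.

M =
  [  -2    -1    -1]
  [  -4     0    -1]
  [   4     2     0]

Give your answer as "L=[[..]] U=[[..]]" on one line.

L=[[1,0,0],[2,1,0],[-2,0,1]] U=[[-2,-1,-1],[0,2,1],[0,0,-2]]

  r1 -= 2·r0 → [0,2,1]
  r2 -= -2·r0 → [0,0,-2]
  r2 -= 0·r1 → [0,0,-2]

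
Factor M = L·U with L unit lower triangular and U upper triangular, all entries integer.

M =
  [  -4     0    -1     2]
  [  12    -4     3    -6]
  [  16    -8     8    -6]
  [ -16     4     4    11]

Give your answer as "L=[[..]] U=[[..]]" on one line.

  r1 -= -3·r0 → [0,-4,0,0]
  r2 -= -4·r0 → [0,-8,4,2]
  r3 -= 4·r0 → [0,4,8,3]
  r2 -= 2·r1 → [0,0,4,2]
  r3 -= -1·r1 → [0,0,8,3]
  r3 -= 2·r2 → [0,0,0,-1]

L=[[1,0,0,0],[-3,1,0,0],[-4,2,1,0],[4,-1,2,1]] U=[[-4,0,-1,2],[0,-4,0,0],[0,0,4,2],[0,0,0,-1]]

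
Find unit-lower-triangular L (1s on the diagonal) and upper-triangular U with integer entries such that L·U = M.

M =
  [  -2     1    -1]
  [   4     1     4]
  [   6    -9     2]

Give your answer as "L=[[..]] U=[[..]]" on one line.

L=[[1,0,0],[-2,1,0],[-3,-2,1]] U=[[-2,1,-1],[0,3,2],[0,0,3]]

  r1 -= -2·r0 → [0,3,2]
  r2 -= -3·r0 → [0,-6,-1]
  r2 -= -2·r1 → [0,0,3]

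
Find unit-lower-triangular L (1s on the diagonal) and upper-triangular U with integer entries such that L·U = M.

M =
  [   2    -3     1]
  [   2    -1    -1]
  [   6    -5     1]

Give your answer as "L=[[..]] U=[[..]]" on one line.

L=[[1,0,0],[1,1,0],[3,2,1]] U=[[2,-3,1],[0,2,-2],[0,0,2]]

  R1 -= 1·R0 → [0,2,-2]
  R2 -= 3·R0 → [0,4,-2]
  R2 -= 2·R1 → [0,0,2]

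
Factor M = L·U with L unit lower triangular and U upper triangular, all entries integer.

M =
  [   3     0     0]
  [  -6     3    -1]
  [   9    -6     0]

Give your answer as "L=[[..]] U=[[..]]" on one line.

L=[[1,0,0],[-2,1,0],[3,-2,1]] U=[[3,0,0],[0,3,-1],[0,0,-2]]

  r1 -= -2·r0 → [0,3,-1]
  r2 -= 3·r0 → [0,-6,0]
  r2 -= -2·r1 → [0,0,-2]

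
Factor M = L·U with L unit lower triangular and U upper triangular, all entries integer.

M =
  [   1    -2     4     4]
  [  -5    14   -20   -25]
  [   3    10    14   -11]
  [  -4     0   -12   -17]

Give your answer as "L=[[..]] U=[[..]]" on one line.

  row1 -= -5·row0 → [0,4,0,-5]
  row2 -= 3·row0 → [0,16,2,-23]
  row3 -= -4·row0 → [0,-8,4,-1]
  row2 -= 4·row1 → [0,0,2,-3]
  row3 -= -2·row1 → [0,0,4,-11]
  row3 -= 2·row2 → [0,0,0,-5]

L=[[1,0,0,0],[-5,1,0,0],[3,4,1,0],[-4,-2,2,1]] U=[[1,-2,4,4],[0,4,0,-5],[0,0,2,-3],[0,0,0,-5]]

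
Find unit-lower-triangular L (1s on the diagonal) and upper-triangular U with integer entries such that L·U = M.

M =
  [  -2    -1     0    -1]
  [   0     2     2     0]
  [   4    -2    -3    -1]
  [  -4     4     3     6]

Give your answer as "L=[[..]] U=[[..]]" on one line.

  R1 -= 0·R0 → [0,2,2,0]
  R2 -= -2·R0 → [0,-4,-3,-3]
  R3 -= 2·R0 → [0,6,3,8]
  R2 -= -2·R1 → [0,0,1,-3]
  R3 -= 3·R1 → [0,0,-3,8]
  R3 -= -3·R2 → [0,0,0,-1]

L=[[1,0,0,0],[0,1,0,0],[-2,-2,1,0],[2,3,-3,1]] U=[[-2,-1,0,-1],[0,2,2,0],[0,0,1,-3],[0,0,0,-1]]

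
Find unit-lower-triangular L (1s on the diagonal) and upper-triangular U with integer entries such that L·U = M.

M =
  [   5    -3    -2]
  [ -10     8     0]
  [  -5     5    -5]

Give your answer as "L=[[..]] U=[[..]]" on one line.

L=[[1,0,0],[-2,1,0],[-1,1,1]] U=[[5,-3,-2],[0,2,-4],[0,0,-3]]

  R1 -= -2·R0 → [0,2,-4]
  R2 -= -1·R0 → [0,2,-7]
  R2 -= 1·R1 → [0,0,-3]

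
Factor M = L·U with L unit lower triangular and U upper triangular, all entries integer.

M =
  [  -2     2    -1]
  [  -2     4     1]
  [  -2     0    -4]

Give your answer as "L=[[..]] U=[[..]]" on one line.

L=[[1,0,0],[1,1,0],[1,-1,1]] U=[[-2,2,-1],[0,2,2],[0,0,-1]]

  r1 -= 1·r0 → [0,2,2]
  r2 -= 1·r0 → [0,-2,-3]
  r2 -= -1·r1 → [0,0,-1]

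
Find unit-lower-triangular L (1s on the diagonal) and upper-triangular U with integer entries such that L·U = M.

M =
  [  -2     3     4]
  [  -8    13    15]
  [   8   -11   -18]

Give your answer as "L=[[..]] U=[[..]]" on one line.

L=[[1,0,0],[4,1,0],[-4,1,1]] U=[[-2,3,4],[0,1,-1],[0,0,-1]]

  row1 -= 4·row0 → [0,1,-1]
  row2 -= -4·row0 → [0,1,-2]
  row2 -= 1·row1 → [0,0,-1]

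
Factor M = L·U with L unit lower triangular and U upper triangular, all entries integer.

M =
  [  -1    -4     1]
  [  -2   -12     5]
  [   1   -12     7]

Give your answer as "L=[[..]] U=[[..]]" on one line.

  r1 -= 2·r0 → [0,-4,3]
  r2 -= -1·r0 → [0,-16,8]
  r2 -= 4·r1 → [0,0,-4]

L=[[1,0,0],[2,1,0],[-1,4,1]] U=[[-1,-4,1],[0,-4,3],[0,0,-4]]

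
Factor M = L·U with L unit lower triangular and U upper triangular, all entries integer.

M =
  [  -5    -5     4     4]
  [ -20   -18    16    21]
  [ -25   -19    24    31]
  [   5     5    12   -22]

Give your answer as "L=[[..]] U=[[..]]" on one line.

  row1 -= 4·row0 → [0,2,0,5]
  row2 -= 5·row0 → [0,6,4,11]
  row3 -= -1·row0 → [0,0,16,-18]
  row2 -= 3·row1 → [0,0,4,-4]
  row3 -= 0·row1 → [0,0,16,-18]
  row3 -= 4·row2 → [0,0,0,-2]

L=[[1,0,0,0],[4,1,0,0],[5,3,1,0],[-1,0,4,1]] U=[[-5,-5,4,4],[0,2,0,5],[0,0,4,-4],[0,0,0,-2]]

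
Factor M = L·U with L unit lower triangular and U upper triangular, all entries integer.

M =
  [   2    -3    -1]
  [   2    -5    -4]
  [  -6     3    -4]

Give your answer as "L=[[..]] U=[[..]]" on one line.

  r1 -= 1·r0 → [0,-2,-3]
  r2 -= -3·r0 → [0,-6,-7]
  r2 -= 3·r1 → [0,0,2]

L=[[1,0,0],[1,1,0],[-3,3,1]] U=[[2,-3,-1],[0,-2,-3],[0,0,2]]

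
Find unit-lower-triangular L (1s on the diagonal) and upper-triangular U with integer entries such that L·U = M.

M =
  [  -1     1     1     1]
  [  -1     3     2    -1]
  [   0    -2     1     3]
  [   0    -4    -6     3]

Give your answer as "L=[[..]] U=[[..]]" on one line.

  row1 -= 1·row0 → [0,2,1,-2]
  row2 -= 0·row0 → [0,-2,1,3]
  row3 -= 0·row0 → [0,-4,-6,3]
  row2 -= -1·row1 → [0,0,2,1]
  row3 -= -2·row1 → [0,0,-4,-1]
  row3 -= -2·row2 → [0,0,0,1]

L=[[1,0,0,0],[1,1,0,0],[0,-1,1,0],[0,-2,-2,1]] U=[[-1,1,1,1],[0,2,1,-2],[0,0,2,1],[0,0,0,1]]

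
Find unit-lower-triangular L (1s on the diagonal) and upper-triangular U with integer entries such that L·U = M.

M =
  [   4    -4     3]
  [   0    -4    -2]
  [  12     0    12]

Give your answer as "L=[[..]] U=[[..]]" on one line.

L=[[1,0,0],[0,1,0],[3,-3,1]] U=[[4,-4,3],[0,-4,-2],[0,0,-3]]

  R1 -= 0·R0 → [0,-4,-2]
  R2 -= 3·R0 → [0,12,3]
  R2 -= -3·R1 → [0,0,-3]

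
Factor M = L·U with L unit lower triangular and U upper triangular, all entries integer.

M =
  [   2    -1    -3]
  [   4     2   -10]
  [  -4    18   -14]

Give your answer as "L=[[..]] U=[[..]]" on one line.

  R1 -= 2·R0 → [0,4,-4]
  R2 -= -2·R0 → [0,16,-20]
  R2 -= 4·R1 → [0,0,-4]

L=[[1,0,0],[2,1,0],[-2,4,1]] U=[[2,-1,-3],[0,4,-4],[0,0,-4]]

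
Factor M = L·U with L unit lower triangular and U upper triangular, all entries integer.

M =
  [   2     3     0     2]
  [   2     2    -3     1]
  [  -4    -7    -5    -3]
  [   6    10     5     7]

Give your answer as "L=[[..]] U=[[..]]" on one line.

L=[[1,0,0,0],[1,1,0,0],[-2,1,1,0],[3,-1,-1,1]] U=[[2,3,0,2],[0,-1,-3,-1],[0,0,-2,2],[0,0,0,2]]

  r1 -= 1·r0 → [0,-1,-3,-1]
  r2 -= -2·r0 → [0,-1,-5,1]
  r3 -= 3·r0 → [0,1,5,1]
  r2 -= 1·r1 → [0,0,-2,2]
  r3 -= -1·r1 → [0,0,2,0]
  r3 -= -1·r2 → [0,0,0,2]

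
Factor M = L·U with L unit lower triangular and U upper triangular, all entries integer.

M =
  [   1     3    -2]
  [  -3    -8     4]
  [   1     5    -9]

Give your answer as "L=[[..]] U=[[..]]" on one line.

L=[[1,0,0],[-3,1,0],[1,2,1]] U=[[1,3,-2],[0,1,-2],[0,0,-3]]

  R1 -= -3·R0 → [0,1,-2]
  R2 -= 1·R0 → [0,2,-7]
  R2 -= 2·R1 → [0,0,-3]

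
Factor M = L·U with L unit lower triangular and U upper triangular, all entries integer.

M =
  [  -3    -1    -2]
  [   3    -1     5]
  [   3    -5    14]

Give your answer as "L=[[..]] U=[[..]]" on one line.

L=[[1,0,0],[-1,1,0],[-1,3,1]] U=[[-3,-1,-2],[0,-2,3],[0,0,3]]

  r1 -= -1·r0 → [0,-2,3]
  r2 -= -1·r0 → [0,-6,12]
  r2 -= 3·r1 → [0,0,3]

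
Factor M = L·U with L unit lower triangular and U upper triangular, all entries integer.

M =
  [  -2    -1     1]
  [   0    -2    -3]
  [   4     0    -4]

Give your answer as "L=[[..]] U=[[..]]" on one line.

L=[[1,0,0],[0,1,0],[-2,1,1]] U=[[-2,-1,1],[0,-2,-3],[0,0,1]]

  r1 -= 0·r0 → [0,-2,-3]
  r2 -= -2·r0 → [0,-2,-2]
  r2 -= 1·r1 → [0,0,1]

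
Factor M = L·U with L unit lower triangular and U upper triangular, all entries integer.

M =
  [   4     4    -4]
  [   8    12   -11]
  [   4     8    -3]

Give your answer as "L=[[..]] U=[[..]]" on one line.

  row1 -= 2·row0 → [0,4,-3]
  row2 -= 1·row0 → [0,4,1]
  row2 -= 1·row1 → [0,0,4]

L=[[1,0,0],[2,1,0],[1,1,1]] U=[[4,4,-4],[0,4,-3],[0,0,4]]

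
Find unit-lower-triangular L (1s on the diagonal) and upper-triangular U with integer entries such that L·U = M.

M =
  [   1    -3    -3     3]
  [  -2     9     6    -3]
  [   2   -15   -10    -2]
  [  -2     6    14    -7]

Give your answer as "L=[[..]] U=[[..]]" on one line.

  row1 -= -2·row0 → [0,3,0,3]
  row2 -= 2·row0 → [0,-9,-4,-8]
  row3 -= -2·row0 → [0,0,8,-1]
  row2 -= -3·row1 → [0,0,-4,1]
  row3 -= 0·row1 → [0,0,8,-1]
  row3 -= -2·row2 → [0,0,0,1]

L=[[1,0,0,0],[-2,1,0,0],[2,-3,1,0],[-2,0,-2,1]] U=[[1,-3,-3,3],[0,3,0,3],[0,0,-4,1],[0,0,0,1]]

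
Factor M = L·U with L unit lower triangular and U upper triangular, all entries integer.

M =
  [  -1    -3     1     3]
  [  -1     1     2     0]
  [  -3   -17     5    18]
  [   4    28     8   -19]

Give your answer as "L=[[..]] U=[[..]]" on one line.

  R1 -= 1·R0 → [0,4,1,-3]
  R2 -= 3·R0 → [0,-8,2,9]
  R3 -= -4·R0 → [0,16,12,-7]
  R2 -= -2·R1 → [0,0,4,3]
  R3 -= 4·R1 → [0,0,8,5]
  R3 -= 2·R2 → [0,0,0,-1]

L=[[1,0,0,0],[1,1,0,0],[3,-2,1,0],[-4,4,2,1]] U=[[-1,-3,1,3],[0,4,1,-3],[0,0,4,3],[0,0,0,-1]]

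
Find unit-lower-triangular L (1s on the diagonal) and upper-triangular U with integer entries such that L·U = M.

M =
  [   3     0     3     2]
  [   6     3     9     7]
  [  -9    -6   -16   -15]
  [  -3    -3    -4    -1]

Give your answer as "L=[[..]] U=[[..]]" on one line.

  row1 -= 2·row0 → [0,3,3,3]
  row2 -= -3·row0 → [0,-6,-7,-9]
  row3 -= -1·row0 → [0,-3,-1,1]
  row2 -= -2·row1 → [0,0,-1,-3]
  row3 -= -1·row1 → [0,0,2,4]
  row3 -= -2·row2 → [0,0,0,-2]

L=[[1,0,0,0],[2,1,0,0],[-3,-2,1,0],[-1,-1,-2,1]] U=[[3,0,3,2],[0,3,3,3],[0,0,-1,-3],[0,0,0,-2]]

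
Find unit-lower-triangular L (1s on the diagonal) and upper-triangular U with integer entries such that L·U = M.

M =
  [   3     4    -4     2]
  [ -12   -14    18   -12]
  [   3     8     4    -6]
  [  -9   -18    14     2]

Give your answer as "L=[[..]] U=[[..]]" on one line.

L=[[1,0,0,0],[-4,1,0,0],[1,2,1,0],[-3,-3,2,1]] U=[[3,4,-4,2],[0,2,2,-4],[0,0,4,0],[0,0,0,-4]]

  r1 -= -4·r0 → [0,2,2,-4]
  r2 -= 1·r0 → [0,4,8,-8]
  r3 -= -3·r0 → [0,-6,2,8]
  r2 -= 2·r1 → [0,0,4,0]
  r3 -= -3·r1 → [0,0,8,-4]
  r3 -= 2·r2 → [0,0,0,-4]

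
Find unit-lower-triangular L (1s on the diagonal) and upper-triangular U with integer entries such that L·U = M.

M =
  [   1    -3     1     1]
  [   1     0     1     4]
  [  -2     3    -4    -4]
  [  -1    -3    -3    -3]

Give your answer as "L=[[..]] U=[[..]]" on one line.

L=[[1,0,0,0],[1,1,0,0],[-2,-1,1,0],[-1,-2,1,1]] U=[[1,-3,1,1],[0,3,0,3],[0,0,-2,1],[0,0,0,3]]

  r1 -= 1·r0 → [0,3,0,3]
  r2 -= -2·r0 → [0,-3,-2,-2]
  r3 -= -1·r0 → [0,-6,-2,-2]
  r2 -= -1·r1 → [0,0,-2,1]
  r3 -= -2·r1 → [0,0,-2,4]
  r3 -= 1·r2 → [0,0,0,3]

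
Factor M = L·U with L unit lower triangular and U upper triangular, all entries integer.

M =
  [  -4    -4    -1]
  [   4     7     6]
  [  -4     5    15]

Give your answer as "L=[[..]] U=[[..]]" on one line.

  R1 -= -1·R0 → [0,3,5]
  R2 -= 1·R0 → [0,9,16]
  R2 -= 3·R1 → [0,0,1]

L=[[1,0,0],[-1,1,0],[1,3,1]] U=[[-4,-4,-1],[0,3,5],[0,0,1]]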